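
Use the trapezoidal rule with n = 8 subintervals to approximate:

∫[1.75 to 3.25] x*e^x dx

f(x) = x*e^x
a = 1.75, b = 3.25, n = 8
h = (b - a)/n = 0.187500

Trapezoidal rule: (h/2)[f(x₀) + 2f(x₁) + 2f(x₂) + ... + f(xₙ)]

x_0 = 1.7500, f(x_0) = 10.070555, coefficient = 1
x_1 = 1.9375, f(x_1) = 13.448916, coefficient = 2
x_2 = 2.1250, f(x_2) = 17.792407, coefficient = 2
x_3 = 2.3125, f(x_3) = 23.355423, coefficient = 2
x_4 = 2.5000, f(x_4) = 30.456235, coefficient = 2
x_5 = 2.6875, f(x_5) = 39.492524, coefficient = 2
x_6 = 2.8750, f(x_6) = 50.960594, coefficient = 2
x_7 = 3.0625, f(x_7) = 65.479137, coefficient = 2
x_8 = 3.2500, f(x_8) = 83.818605, coefficient = 1

I ≈ (0.187500/2) × 575.859632 = 53.986840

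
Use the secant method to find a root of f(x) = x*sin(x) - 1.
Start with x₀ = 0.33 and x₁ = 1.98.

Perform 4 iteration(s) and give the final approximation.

f(x) = x*sin(x) - 1
x₀ = 0.33, x₁ = 1.98

Secant formula: x_{n+1} = x_n - f(x_n)(x_n - x_{n-1})/(f(x_n) - f(x_{n-1}))

Iteration 1:
  f(0.330000) = -0.893066
  f(1.980000) = 0.816527
  x_2 = 1.980000 - 0.816527×(1.980000 - 0.330000)/(0.816527 - (-0.893066))
       = 1.191935
Iteration 2:
  f(1.980000) = 0.816527
  f(1.191935) = 0.107411
  x_3 = 1.191935 - 0.107411×(1.191935 - 1.980000)/(0.107411 - 0.816527)
       = 1.072566
Iteration 3:
  f(1.191935) = 0.107411
  f(1.072566) = -0.057827
  x_4 = 1.072566 - (-0.057827)×(1.072566 - 1.191935)/(-0.057827 - 0.107411)
       = 1.114340
Iteration 4:
  f(1.072566) = -0.057827
  f(1.114340) = 0.000254
  x_5 = 1.114340 - 0.000254×(1.114340 - 1.072566)/(0.000254 - (-0.057827))
       = 1.114157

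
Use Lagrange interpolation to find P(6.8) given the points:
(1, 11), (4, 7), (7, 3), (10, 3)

Lagrange interpolation formula:
P(x) = Σ yᵢ × Lᵢ(x)
where Lᵢ(x) = Π_{j≠i} (x - xⱼ)/(xᵢ - xⱼ)

L_0(6.8) = (6.8 - 4)/(1 - 4) × (6.8 - 7)/(1 - 7) × (6.8 - 10)/(1 - 10) = -0.011062
L_1(6.8) = (6.8 - 1)/(4 - 1) × (6.8 - 7)/(4 - 7) × (6.8 - 10)/(4 - 10) = 0.068741
L_2(6.8) = (6.8 - 1)/(7 - 1) × (6.8 - 4)/(7 - 4) × (6.8 - 10)/(7 - 10) = 0.962370
L_3(6.8) = (6.8 - 1)/(10 - 1) × (6.8 - 4)/(10 - 4) × (6.8 - 7)/(10 - 7) = -0.020049

P(6.8) = 11×L_0(6.8) + 7×L_1(6.8) + 3×L_2(6.8) + 3×L_3(6.8)
P(6.8) = 3.186469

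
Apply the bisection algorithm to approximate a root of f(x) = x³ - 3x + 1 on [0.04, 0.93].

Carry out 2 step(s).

f(x) = x³ - 3x + 1
Initial interval: [0.04, 0.93]

Iteration 1:
  c_1 = (0.040000 + 0.930000)/2 = 0.485000
  f(c_1) = f(0.485000) = -0.340916
  f(a) × f(c) < 0, new interval: [0.040000, 0.485000]
Iteration 2:
  c_2 = (0.040000 + 0.485000)/2 = 0.262500
  f(c_2) = f(0.262500) = 0.230588
  f(a) × f(c) ≥ 0, new interval: [0.262500, 0.485000]

After 2 iteration(s), the approximation is c_2 = 0.262500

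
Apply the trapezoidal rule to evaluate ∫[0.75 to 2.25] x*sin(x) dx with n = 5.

f(x) = x*sin(x)
a = 0.75, b = 2.25, n = 5
h = (b - a)/n = 0.300000

Trapezoidal rule: (h/2)[f(x₀) + 2f(x₁) + 2f(x₂) + ... + f(xₙ)]

x_0 = 0.7500, f(x_0) = 0.511229, coefficient = 1
x_1 = 1.0500, f(x_1) = 0.910794, coefficient = 2
x_2 = 1.3500, f(x_2) = 1.317227, coefficient = 2
x_3 = 1.6500, f(x_3) = 1.644827, coefficient = 2
x_4 = 1.9500, f(x_4) = 1.811471, coefficient = 2
x_5 = 2.2500, f(x_5) = 1.750665, coefficient = 1

I ≈ (0.300000/2) × 13.630533 = 2.044580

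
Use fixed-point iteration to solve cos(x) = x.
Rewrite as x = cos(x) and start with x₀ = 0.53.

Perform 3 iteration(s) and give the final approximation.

Equation: cos(x) = x
Fixed-point form: x = cos(x)
x₀ = 0.53

x_1 = g(0.530000) = 0.862807
x_2 = g(0.862807) = 0.650308
x_3 = g(0.650308) = 0.795898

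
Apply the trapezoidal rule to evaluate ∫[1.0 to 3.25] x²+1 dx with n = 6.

f(x) = x²+1
a = 1.0, b = 3.25, n = 6
h = (b - a)/n = 0.375000

Trapezoidal rule: (h/2)[f(x₀) + 2f(x₁) + 2f(x₂) + ... + f(xₙ)]

x_0 = 1.0000, f(x_0) = 2.000000, coefficient = 1
x_1 = 1.3750, f(x_1) = 2.890625, coefficient = 2
x_2 = 1.7500, f(x_2) = 4.062500, coefficient = 2
x_3 = 2.1250, f(x_3) = 5.515625, coefficient = 2
x_4 = 2.5000, f(x_4) = 7.250000, coefficient = 2
x_5 = 2.8750, f(x_5) = 9.265625, coefficient = 2
x_6 = 3.2500, f(x_6) = 11.562500, coefficient = 1

I ≈ (0.375000/2) × 71.531250 = 13.412109
Exact value: 13.359375
Error: 0.052734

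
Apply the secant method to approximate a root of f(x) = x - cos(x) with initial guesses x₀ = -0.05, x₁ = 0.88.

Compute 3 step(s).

f(x) = x - cos(x)
x₀ = -0.05, x₁ = 0.88

Secant formula: x_{n+1} = x_n - f(x_n)(x_n - x_{n-1})/(f(x_n) - f(x_{n-1}))

Iteration 1:
  f(-0.050000) = -1.048750
  f(0.880000) = 0.242849
  x_2 = 0.880000 - 0.242849×(0.880000 - (-0.050000))/(0.242849 - (-1.048750))
       = 0.705140
Iteration 2:
  f(0.880000) = 0.242849
  f(0.705140) = -0.056381
  x_3 = 0.705140 - (-0.056381)×(0.705140 - 0.880000)/(-0.056381 - 0.242849)
       = 0.738087
Iteration 3:
  f(0.705140) = -0.056381
  f(0.738087) = -0.001670
  x_4 = 0.738087 - (-0.001670)×(0.738087 - 0.705140)/(-0.001670 - (-0.056381))
       = 0.739093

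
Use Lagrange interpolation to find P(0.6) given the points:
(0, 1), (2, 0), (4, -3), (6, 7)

Lagrange interpolation formula:
P(x) = Σ yᵢ × Lᵢ(x)
where Lᵢ(x) = Π_{j≠i} (x - xⱼ)/(xᵢ - xⱼ)

L_0(0.6) = (0.6 - 2)/(0 - 2) × (0.6 - 4)/(0 - 4) × (0.6 - 6)/(0 - 6) = 0.535500
L_1(0.6) = (0.6 - 0)/(2 - 0) × (0.6 - 4)/(2 - 4) × (0.6 - 6)/(2 - 6) = 0.688500
L_2(0.6) = (0.6 - 0)/(4 - 0) × (0.6 - 2)/(4 - 2) × (0.6 - 6)/(4 - 6) = -0.283500
L_3(0.6) = (0.6 - 0)/(6 - 0) × (0.6 - 2)/(6 - 2) × (0.6 - 4)/(6 - 4) = 0.059500

P(0.6) = 1×L_0(0.6) + 0×L_1(0.6) + (-3)×L_2(0.6) + 7×L_3(0.6)
P(0.6) = 1.802500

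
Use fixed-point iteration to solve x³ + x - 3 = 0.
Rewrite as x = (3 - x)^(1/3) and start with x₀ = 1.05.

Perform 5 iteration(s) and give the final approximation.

Equation: x³ + x - 3 = 0
Fixed-point form: x = (3 - x)^(1/3)
x₀ = 1.05

x_1 = g(1.050000) = 1.249333
x_2 = g(1.249333) = 1.205224
x_3 = g(1.205224) = 1.215262
x_4 = g(1.215262) = 1.212993
x_5 = g(1.212993) = 1.213507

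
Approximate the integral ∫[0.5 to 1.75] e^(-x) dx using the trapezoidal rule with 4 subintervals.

f(x) = e^(-x)
a = 0.5, b = 1.75, n = 4
h = (b - a)/n = 0.312500

Trapezoidal rule: (h/2)[f(x₀) + 2f(x₁) + 2f(x₂) + ... + f(xₙ)]

x_0 = 0.5000, f(x_0) = 0.606531, coefficient = 1
x_1 = 0.8125, f(x_1) = 0.443747, coefficient = 2
x_2 = 1.1250, f(x_2) = 0.324652, coefficient = 2
x_3 = 1.4375, f(x_3) = 0.237521, coefficient = 2
x_4 = 1.7500, f(x_4) = 0.173774, coefficient = 1

I ≈ (0.312500/2) × 2.792146 = 0.436273
Exact value: 0.432757
Error: 0.003516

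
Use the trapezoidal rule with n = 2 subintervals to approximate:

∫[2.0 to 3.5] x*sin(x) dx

f(x) = x*sin(x)
a = 2.0, b = 3.5, n = 2
h = (b - a)/n = 0.750000

Trapezoidal rule: (h/2)[f(x₀) + 2f(x₁) + 2f(x₂) + ... + f(xₙ)]

x_0 = 2.0000, f(x_0) = 1.818595, coefficient = 1
x_1 = 2.7500, f(x_1) = 1.049568, coefficient = 2
x_2 = 3.5000, f(x_2) = -1.227741, coefficient = 1

I ≈ (0.750000/2) × 2.689989 = 1.008746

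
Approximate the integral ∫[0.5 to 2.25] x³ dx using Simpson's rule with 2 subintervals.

f(x) = x³
a = 0.5, b = 2.25, n = 2
h = (b - a)/n = 0.875000

Simpson's rule: (h/3)[f(x₀) + 4f(x₁) + 2f(x₂) + ... + f(xₙ)]

x_0 = 0.5000, f(x_0) = 0.125000, coefficient = 1
x_1 = 1.3750, f(x_1) = 2.599609, coefficient = 4
x_2 = 2.2500, f(x_2) = 11.390625, coefficient = 1

I ≈ (0.875000/3) × 21.914062 = 6.391602
Exact value: 6.391602
Error: 0.000000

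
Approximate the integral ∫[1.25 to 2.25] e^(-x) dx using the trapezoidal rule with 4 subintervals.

f(x) = e^(-x)
a = 1.25, b = 2.25, n = 4
h = (b - a)/n = 0.250000

Trapezoidal rule: (h/2)[f(x₀) + 2f(x₁) + 2f(x₂) + ... + f(xₙ)]

x_0 = 1.2500, f(x_0) = 0.286505, coefficient = 1
x_1 = 1.5000, f(x_1) = 0.223130, coefficient = 2
x_2 = 1.7500, f(x_2) = 0.173774, coefficient = 2
x_3 = 2.0000, f(x_3) = 0.135335, coefficient = 2
x_4 = 2.2500, f(x_4) = 0.105399, coefficient = 1

I ≈ (0.250000/2) × 1.456383 = 0.182048
Exact value: 0.181106
Error: 0.000942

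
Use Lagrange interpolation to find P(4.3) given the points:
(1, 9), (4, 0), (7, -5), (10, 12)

Lagrange interpolation formula:
P(x) = Σ yᵢ × Lᵢ(x)
where Lᵢ(x) = Π_{j≠i} (x - xⱼ)/(xᵢ - xⱼ)

L_0(4.3) = (4.3 - 4)/(1 - 4) × (4.3 - 7)/(1 - 7) × (4.3 - 10)/(1 - 10) = -0.028500
L_1(4.3) = (4.3 - 1)/(4 - 1) × (4.3 - 7)/(4 - 7) × (4.3 - 10)/(4 - 10) = 0.940500
L_2(4.3) = (4.3 - 1)/(7 - 1) × (4.3 - 4)/(7 - 4) × (4.3 - 10)/(7 - 10) = 0.104500
L_3(4.3) = (4.3 - 1)/(10 - 1) × (4.3 - 4)/(10 - 4) × (4.3 - 7)/(10 - 7) = -0.016500

P(4.3) = 9×L_0(4.3) + 0×L_1(4.3) + (-5)×L_2(4.3) + 12×L_3(4.3)
P(4.3) = -0.977000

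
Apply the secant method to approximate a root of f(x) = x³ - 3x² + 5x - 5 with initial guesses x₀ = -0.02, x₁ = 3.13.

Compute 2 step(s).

f(x) = x³ - 3x² + 5x - 5
x₀ = -0.02, x₁ = 3.13

Secant formula: x_{n+1} = x_n - f(x_n)(x_n - x_{n-1})/(f(x_n) - f(x_{n-1}))

Iteration 1:
  f(-0.020000) = -5.101208
  f(3.130000) = 11.923597
  x_2 = 3.130000 - 11.923597×(3.130000 - (-0.020000))/(11.923597 - (-5.101208))
       = 0.923847
Iteration 2:
  f(3.130000) = 11.923597
  f(0.923847) = -2.152748
  x_3 = 0.923847 - (-2.152748)×(0.923847 - 3.130000)/(-2.152748 - 11.923597)
       = 1.261242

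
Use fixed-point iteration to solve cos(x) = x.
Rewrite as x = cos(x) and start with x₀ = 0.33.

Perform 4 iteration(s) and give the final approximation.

Equation: cos(x) = x
Fixed-point form: x = cos(x)
x₀ = 0.33

x_1 = g(0.330000) = 0.946042
x_2 = g(0.946042) = 0.584898
x_3 = g(0.584898) = 0.833769
x_4 = g(0.833769) = 0.672090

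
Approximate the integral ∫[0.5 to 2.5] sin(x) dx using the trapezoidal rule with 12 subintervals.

f(x) = sin(x)
a = 0.5, b = 2.5, n = 12
h = (b - a)/n = 0.166667

Trapezoidal rule: (h/2)[f(x₀) + 2f(x₁) + 2f(x₂) + ... + f(xₙ)]

x_0 = 0.5000, f(x_0) = 0.479426, coefficient = 1
x_1 = 0.6667, f(x_1) = 0.618370, coefficient = 2
x_2 = 0.8333, f(x_2) = 0.740177, coefficient = 2
x_3 = 1.0000, f(x_3) = 0.841471, coefficient = 2
x_4 = 1.1667, f(x_4) = 0.919445, coefficient = 2
x_5 = 1.3333, f(x_5) = 0.971938, coefficient = 2
x_6 = 1.5000, f(x_6) = 0.997495, coefficient = 2
x_7 = 1.6667, f(x_7) = 0.995408, coefficient = 2
x_8 = 1.8333, f(x_8) = 0.965735, coefficient = 2
x_9 = 2.0000, f(x_9) = 0.909297, coefficient = 2
x_10 = 2.1667, f(x_10) = 0.827660, coefficient = 2
x_11 = 2.3333, f(x_11) = 0.723086, coefficient = 2
x_12 = 2.5000, f(x_12) = 0.598472, coefficient = 1

I ≈ (0.166667/2) × 20.098061 = 1.674838
Exact value: 1.678726
Error: 0.003888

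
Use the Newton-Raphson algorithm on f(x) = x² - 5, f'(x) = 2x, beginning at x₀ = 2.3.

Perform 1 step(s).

f(x) = x² - 5
f'(x) = 2x
x₀ = 2.3

Newton-Raphson formula: x_{n+1} = x_n - f(x_n)/f'(x_n)

Iteration 1:
  f(2.300000) = 0.290000
  f'(2.300000) = 4.600000
  x_1 = 2.300000 - 0.290000/4.600000 = 2.236957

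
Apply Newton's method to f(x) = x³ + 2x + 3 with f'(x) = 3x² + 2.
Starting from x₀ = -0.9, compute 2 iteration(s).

f(x) = x³ + 2x + 3
f'(x) = 3x² + 2
x₀ = -0.9

Newton-Raphson formula: x_{n+1} = x_n - f(x_n)/f'(x_n)

Iteration 1:
  f(-0.900000) = 0.471000
  f'(-0.900000) = 4.430000
  x_1 = -0.900000 - 0.471000/4.430000 = -1.006321
Iteration 2:
  f(-1.006321) = -0.031723
  f'(-1.006321) = 5.038043
  x_2 = -1.006321 - (-0.031723)/5.038043 = -1.000024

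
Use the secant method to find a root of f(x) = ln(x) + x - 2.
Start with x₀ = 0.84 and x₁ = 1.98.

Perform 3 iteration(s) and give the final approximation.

f(x) = ln(x) + x - 2
x₀ = 0.84, x₁ = 1.98

Secant formula: x_{n+1} = x_n - f(x_n)(x_n - x_{n-1})/(f(x_n) - f(x_{n-1}))

Iteration 1:
  f(0.840000) = -1.334353
  f(1.980000) = 0.663097
  x_2 = 1.980000 - 0.663097×(1.980000 - 0.840000)/(0.663097 - (-1.334353))
       = 1.601552
Iteration 2:
  f(1.980000) = 0.663097
  f(1.601552) = 0.072526
  x_3 = 1.601552 - 0.072526×(1.601552 - 1.980000)/(0.072526 - 0.663097)
       = 1.555077
Iteration 3:
  f(1.601552) = 0.072526
  f(1.555077) = -0.003398
  x_4 = 1.555077 - (-0.003398)×(1.555077 - 1.601552)/(-0.003398 - 0.072526)
       = 1.557157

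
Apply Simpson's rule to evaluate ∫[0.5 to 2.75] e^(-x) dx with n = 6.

f(x) = e^(-x)
a = 0.5, b = 2.75, n = 6
h = (b - a)/n = 0.375000

Simpson's rule: (h/3)[f(x₀) + 4f(x₁) + 2f(x₂) + ... + f(xₙ)]

x_0 = 0.5000, f(x_0) = 0.606531, coefficient = 1
x_1 = 0.8750, f(x_1) = 0.416862, coefficient = 4
x_2 = 1.2500, f(x_2) = 0.286505, coefficient = 2
x_3 = 1.6250, f(x_3) = 0.196912, coefficient = 4
x_4 = 2.0000, f(x_4) = 0.135335, coefficient = 2
x_5 = 2.3750, f(x_5) = 0.093014, coefficient = 4
x_6 = 2.7500, f(x_6) = 0.063928, coefficient = 1

I ≈ (0.375000/3) × 4.341291 = 0.542661
Exact value: 0.542603
Error: 0.000059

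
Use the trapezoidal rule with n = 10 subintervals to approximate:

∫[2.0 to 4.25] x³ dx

f(x) = x³
a = 2.0, b = 4.25, n = 10
h = (b - a)/n = 0.225000

Trapezoidal rule: (h/2)[f(x₀) + 2f(x₁) + 2f(x₂) + ... + f(xₙ)]

x_0 = 2.0000, f(x_0) = 8.000000, coefficient = 1
x_1 = 2.2250, f(x_1) = 11.015141, coefficient = 2
x_2 = 2.4500, f(x_2) = 14.706125, coefficient = 2
x_3 = 2.6750, f(x_3) = 19.141297, coefficient = 2
x_4 = 2.9000, f(x_4) = 24.389000, coefficient = 2
x_5 = 3.1250, f(x_5) = 30.517578, coefficient = 2
x_6 = 3.3500, f(x_6) = 37.595375, coefficient = 2
x_7 = 3.5750, f(x_7) = 45.690734, coefficient = 2
x_8 = 3.8000, f(x_8) = 54.872000, coefficient = 2
x_9 = 4.0250, f(x_9) = 65.207516, coefficient = 2
x_10 = 4.2500, f(x_10) = 76.765625, coefficient = 1

I ≈ (0.225000/2) × 691.035156 = 77.741455
Exact value: 77.563477
Error: 0.177979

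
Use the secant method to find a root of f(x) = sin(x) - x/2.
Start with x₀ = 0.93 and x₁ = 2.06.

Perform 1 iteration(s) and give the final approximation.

f(x) = sin(x) - x/2
x₀ = 0.93, x₁ = 2.06

Secant formula: x_{n+1} = x_n - f(x_n)(x_n - x_{n-1})/(f(x_n) - f(x_{n-1}))

Iteration 1:
  f(0.930000) = 0.336620
  f(2.060000) = -0.147293
  x_2 = 2.060000 - (-0.147293)×(2.060000 - 0.930000)/(-0.147293 - 0.336620)
       = 1.716052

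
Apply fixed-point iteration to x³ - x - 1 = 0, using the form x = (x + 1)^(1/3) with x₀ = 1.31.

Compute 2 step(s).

Equation: x³ - x - 1 = 0
Fixed-point form: x = (x + 1)^(1/3)
x₀ = 1.31

x_1 = g(1.310000) = 1.321916
x_2 = g(1.321916) = 1.324186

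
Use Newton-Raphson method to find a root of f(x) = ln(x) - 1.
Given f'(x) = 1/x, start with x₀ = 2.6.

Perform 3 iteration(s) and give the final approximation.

f(x) = ln(x) - 1
f'(x) = 1/x
x₀ = 2.6

Newton-Raphson formula: x_{n+1} = x_n - f(x_n)/f'(x_n)

Iteration 1:
  f(2.600000) = -0.044489
  f'(2.600000) = 0.384615
  x_1 = 2.600000 - (-0.044489)/0.384615 = 2.715670
Iteration 2:
  f(2.715670) = -0.000961
  f'(2.715670) = 0.368233
  x_2 = 2.715670 - (-0.000961)/0.368233 = 2.718281
Iteration 3:
  f(2.718281) = 0.000000
  f'(2.718281) = 0.367880
  x_3 = 2.718281 - 0.000000/0.367880 = 2.718282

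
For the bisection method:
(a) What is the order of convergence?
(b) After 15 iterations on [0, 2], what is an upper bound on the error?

(a) Bisection has linear (order 1) convergence; the error is halved each step.

(b) Error bound = (b-a)/2^n = (2 - 0)/2^{15}
    = 2/2^{15}

(a) 1 (linear); (b) error ≤ 6.10e-05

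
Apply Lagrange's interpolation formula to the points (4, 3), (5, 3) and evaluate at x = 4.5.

Lagrange interpolation formula:
P(x) = Σ yᵢ × Lᵢ(x)
where Lᵢ(x) = Π_{j≠i} (x - xⱼ)/(xᵢ - xⱼ)

L_0(4.5) = (4.5 - 5)/(4 - 5) = 0.500000
L_1(4.5) = (4.5 - 4)/(5 - 4) = 0.500000

P(4.5) = 3×L_0(4.5) + 3×L_1(4.5)
P(4.5) = 3.000000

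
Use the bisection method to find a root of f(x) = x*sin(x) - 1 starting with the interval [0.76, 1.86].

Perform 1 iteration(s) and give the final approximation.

f(x) = x*sin(x) - 1
Initial interval: [0.76, 1.86]

Iteration 1:
  c_1 = (0.760000 + 1.860000)/2 = 1.310000
  f(c_1) = f(1.310000) = 0.265702
  f(a) × f(c) < 0, new interval: [0.760000, 1.310000]

After 1 iteration(s), the approximation is c_1 = 1.310000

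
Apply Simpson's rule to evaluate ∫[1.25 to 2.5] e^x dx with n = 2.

f(x) = e^x
a = 1.25, b = 2.5, n = 2
h = (b - a)/n = 0.625000

Simpson's rule: (h/3)[f(x₀) + 4f(x₁) + 2f(x₂) + ... + f(xₙ)]

x_0 = 1.2500, f(x_0) = 3.490343, coefficient = 1
x_1 = 1.8750, f(x_1) = 6.520819, coefficient = 4
x_2 = 2.5000, f(x_2) = 12.182494, coefficient = 1

I ≈ (0.625000/3) × 41.756113 = 8.699190
Exact value: 8.692151
Error: 0.007039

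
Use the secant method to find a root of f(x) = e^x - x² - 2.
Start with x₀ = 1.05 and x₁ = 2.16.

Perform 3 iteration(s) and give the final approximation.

f(x) = e^x - x² - 2
x₀ = 1.05, x₁ = 2.16

Secant formula: x_{n+1} = x_n - f(x_n)(x_n - x_{n-1})/(f(x_n) - f(x_{n-1}))

Iteration 1:
  f(1.050000) = -0.244849
  f(2.160000) = 2.005538
  x_2 = 2.160000 - 2.005538×(2.160000 - 1.050000)/(2.005538 - (-0.244849))
       = 1.170771
Iteration 2:
  f(2.160000) = 2.005538
  f(1.170771) = -0.146227
  x_3 = 1.170771 - (-0.146227)×(1.170771 - 2.160000)/(-0.146227 - 2.005538)
       = 1.237996
Iteration 3:
  f(1.170771) = -0.146227
  f(1.237996) = -0.083939
  x_4 = 1.237996 - (-0.083939)×(1.237996 - 1.170771)/(-0.083939 - (-0.146227))
       = 1.328587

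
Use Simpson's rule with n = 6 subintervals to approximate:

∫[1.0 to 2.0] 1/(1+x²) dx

f(x) = 1/(1+x²)
a = 1.0, b = 2.0, n = 6
h = (b - a)/n = 0.166667

Simpson's rule: (h/3)[f(x₀) + 4f(x₁) + 2f(x₂) + ... + f(xₙ)]

x_0 = 1.0000, f(x_0) = 0.500000, coefficient = 1
x_1 = 1.1667, f(x_1) = 0.423529, coefficient = 4
x_2 = 1.3333, f(x_2) = 0.360000, coefficient = 2
x_3 = 1.5000, f(x_3) = 0.307692, coefficient = 4
x_4 = 1.6667, f(x_4) = 0.264706, coefficient = 2
x_5 = 1.8333, f(x_5) = 0.229299, coefficient = 4
x_6 = 2.0000, f(x_6) = 0.200000, coefficient = 1

I ≈ (0.166667/3) × 5.791496 = 0.321750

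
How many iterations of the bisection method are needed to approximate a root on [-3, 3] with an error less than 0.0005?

We need (b-a)/2^n ≤ 0.0005
(3 - (-3))/2^n ≤ 0.0005
6/2^n ≤ 0.0005
2^n ≥ 12000
n ≥ log₂(12000) = 13.55
n ≥ 14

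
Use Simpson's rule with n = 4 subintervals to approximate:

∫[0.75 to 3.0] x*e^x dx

f(x) = x*e^x
a = 0.75, b = 3.0, n = 4
h = (b - a)/n = 0.562500

Simpson's rule: (h/3)[f(x₀) + 4f(x₁) + 2f(x₂) + ... + f(xₙ)]

x_0 = 0.7500, f(x_0) = 1.587750, coefficient = 1
x_1 = 1.3125, f(x_1) = 4.876529, coefficient = 4
x_2 = 1.8750, f(x_2) = 12.226536, coefficient = 2
x_3 = 2.4375, f(x_3) = 27.895710, coefficient = 4
x_4 = 3.0000, f(x_4) = 60.256611, coefficient = 1

I ≈ (0.562500/3) × 217.386390 = 40.759948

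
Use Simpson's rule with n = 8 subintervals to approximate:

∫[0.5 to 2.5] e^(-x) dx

f(x) = e^(-x)
a = 0.5, b = 2.5, n = 8
h = (b - a)/n = 0.250000

Simpson's rule: (h/3)[f(x₀) + 4f(x₁) + 2f(x₂) + ... + f(xₙ)]

x_0 = 0.5000, f(x_0) = 0.606531, coefficient = 1
x_1 = 0.7500, f(x_1) = 0.472367, coefficient = 4
x_2 = 1.0000, f(x_2) = 0.367879, coefficient = 2
x_3 = 1.2500, f(x_3) = 0.286505, coefficient = 4
x_4 = 1.5000, f(x_4) = 0.223130, coefficient = 2
x_5 = 1.7500, f(x_5) = 0.173774, coefficient = 4
x_6 = 2.0000, f(x_6) = 0.135335, coefficient = 2
x_7 = 2.2500, f(x_7) = 0.105399, coefficient = 4
x_8 = 2.5000, f(x_8) = 0.082085, coefficient = 1

I ≈ (0.250000/3) × 6.293483 = 0.524457
Exact value: 0.524446
Error: 0.000011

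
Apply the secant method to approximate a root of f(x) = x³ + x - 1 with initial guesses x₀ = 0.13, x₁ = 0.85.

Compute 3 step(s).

f(x) = x³ + x - 1
x₀ = 0.13, x₁ = 0.85

Secant formula: x_{n+1} = x_n - f(x_n)(x_n - x_{n-1})/(f(x_n) - f(x_{n-1}))

Iteration 1:
  f(0.130000) = -0.867803
  f(0.850000) = 0.464125
  x_2 = 0.850000 - 0.464125×(0.850000 - 0.130000)/(0.464125 - (-0.867803))
       = 0.599108
Iteration 2:
  f(0.850000) = 0.464125
  f(0.599108) = -0.185854
  x_3 = 0.599108 - (-0.185854)×(0.599108 - 0.850000)/(-0.185854 - 0.464125)
       = 0.670848
Iteration 3:
  f(0.599108) = -0.185854
  f(0.670848) = -0.027246
  x_4 = 0.670848 - (-0.027246)×(0.670848 - 0.599108)/(-0.027246 - (-0.185854))
       = 0.683171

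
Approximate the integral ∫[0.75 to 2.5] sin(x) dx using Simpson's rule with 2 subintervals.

f(x) = sin(x)
a = 0.75, b = 2.5, n = 2
h = (b - a)/n = 0.875000

Simpson's rule: (h/3)[f(x₀) + 4f(x₁) + 2f(x₂) + ... + f(xₙ)]

x_0 = 0.7500, f(x_0) = 0.681639, coefficient = 1
x_1 = 1.6250, f(x_1) = 0.998531, coefficient = 4
x_2 = 2.5000, f(x_2) = 0.598472, coefficient = 1

I ≈ (0.875000/3) × 5.274236 = 1.538319
Exact value: 1.532832
Error: 0.005486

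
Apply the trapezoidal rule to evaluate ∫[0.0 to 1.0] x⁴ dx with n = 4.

f(x) = x⁴
a = 0.0, b = 1.0, n = 4
h = (b - a)/n = 0.250000

Trapezoidal rule: (h/2)[f(x₀) + 2f(x₁) + 2f(x₂) + ... + f(xₙ)]

x_0 = 0.0000, f(x_0) = 0.000000, coefficient = 1
x_1 = 0.2500, f(x_1) = 0.003906, coefficient = 2
x_2 = 0.5000, f(x_2) = 0.062500, coefficient = 2
x_3 = 0.7500, f(x_3) = 0.316406, coefficient = 2
x_4 = 1.0000, f(x_4) = 1.000000, coefficient = 1

I ≈ (0.250000/2) × 1.765625 = 0.220703
Exact value: 0.200000
Error: 0.020703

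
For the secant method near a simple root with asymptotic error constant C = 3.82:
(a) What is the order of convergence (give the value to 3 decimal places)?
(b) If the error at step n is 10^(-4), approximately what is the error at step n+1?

(a) Secant method has superlinear convergence with order φ = (1+√5)/2 ≈ 1.618.
    This means |e_{n+1}| ≈ C|e_n|^1.618.

(b) With |e_n| = 10^(-4) and C = 3.82:
    |e_{n+1}| ≈ 3.82 × (10^(-4))^1.618 = 3.82 × 10^(-6.47)

(a) ≈ 1.618 (golden ratio); (b) |e_{n+1}| ≈ 1.288e-06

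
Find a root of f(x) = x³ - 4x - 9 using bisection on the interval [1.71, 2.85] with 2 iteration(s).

f(x) = x³ - 4x - 9
Initial interval: [1.71, 2.85]

Iteration 1:
  c_1 = (1.710000 + 2.850000)/2 = 2.280000
  f(c_1) = f(2.280000) = -6.267648
  f(a) × f(c) ≥ 0, new interval: [2.280000, 2.850000]
Iteration 2:
  c_2 = (2.280000 + 2.850000)/2 = 2.565000
  f(c_2) = f(2.565000) = -2.384288
  f(a) × f(c) ≥ 0, new interval: [2.565000, 2.850000]

After 2 iteration(s), the approximation is c_2 = 2.565000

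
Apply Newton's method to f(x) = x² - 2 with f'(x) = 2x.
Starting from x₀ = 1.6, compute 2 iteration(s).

f(x) = x² - 2
f'(x) = 2x
x₀ = 1.6

Newton-Raphson formula: x_{n+1} = x_n - f(x_n)/f'(x_n)

Iteration 1:
  f(1.600000) = 0.560000
  f'(1.600000) = 3.200000
  x_1 = 1.600000 - 0.560000/3.200000 = 1.425000
Iteration 2:
  f(1.425000) = 0.030625
  f'(1.425000) = 2.850000
  x_2 = 1.425000 - 0.030625/2.850000 = 1.414254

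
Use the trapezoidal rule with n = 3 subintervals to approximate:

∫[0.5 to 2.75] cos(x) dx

f(x) = cos(x)
a = 0.5, b = 2.75, n = 3
h = (b - a)/n = 0.750000

Trapezoidal rule: (h/2)[f(x₀) + 2f(x₁) + 2f(x₂) + ... + f(xₙ)]

x_0 = 0.5000, f(x_0) = 0.877583, coefficient = 1
x_1 = 1.2500, f(x_1) = 0.315322, coefficient = 2
x_2 = 2.0000, f(x_2) = -0.416147, coefficient = 2
x_3 = 2.7500, f(x_3) = -0.924302, coefficient = 1

I ≈ (0.750000/2) × -0.248369 = -0.093138
Exact value: -0.097765
Error: 0.004626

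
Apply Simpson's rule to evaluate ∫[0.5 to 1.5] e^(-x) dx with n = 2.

f(x) = e^(-x)
a = 0.5, b = 1.5, n = 2
h = (b - a)/n = 0.500000

Simpson's rule: (h/3)[f(x₀) + 4f(x₁) + 2f(x₂) + ... + f(xₙ)]

x_0 = 0.5000, f(x_0) = 0.606531, coefficient = 1
x_1 = 1.0000, f(x_1) = 0.367879, coefficient = 4
x_2 = 1.5000, f(x_2) = 0.223130, coefficient = 1

I ≈ (0.500000/3) × 2.301179 = 0.383530
Exact value: 0.383400
Error: 0.000129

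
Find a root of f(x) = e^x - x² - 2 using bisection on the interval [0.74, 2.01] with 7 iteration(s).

f(x) = e^x - x² - 2
Initial interval: [0.74, 2.01]

Iteration 1:
  c_1 = (0.740000 + 2.010000)/2 = 1.375000
  f(c_1) = f(1.375000) = 0.064452
  f(a) × f(c) < 0, new interval: [0.740000, 1.375000]
Iteration 2:
  c_2 = (0.740000 + 1.375000)/2 = 1.057500
  f(c_2) = f(1.057500) = -0.239142
  f(a) × f(c) ≥ 0, new interval: [1.057500, 1.375000]
Iteration 3:
  c_3 = (1.057500 + 1.375000)/2 = 1.216250
  f(c_3) = f(1.216250) = -0.104754
  f(a) × f(c) ≥ 0, new interval: [1.216250, 1.375000]
Iteration 4:
  c_4 = (1.216250 + 1.375000)/2 = 1.295625
  f(c_4) = f(1.295625) = -0.025366
  f(a) × f(c) ≥ 0, new interval: [1.295625, 1.375000]
Iteration 5:
  c_5 = (1.295625 + 1.375000)/2 = 1.335313
  f(c_5) = f(1.335313) = 0.018124
  f(a) × f(c) < 0, new interval: [1.295625, 1.335313]
Iteration 6:
  c_6 = (1.295625 + 1.335313)/2 = 1.315469
  f(c_6) = f(1.315469) = -0.003961
  f(a) × f(c) ≥ 0, new interval: [1.315469, 1.335313]
Iteration 7:
  c_7 = (1.315469 + 1.335313)/2 = 1.325391
  f(c_7) = f(1.325391) = 0.006995
  f(a) × f(c) < 0, new interval: [1.315469, 1.325391]

After 7 iteration(s), the approximation is c_7 = 1.325391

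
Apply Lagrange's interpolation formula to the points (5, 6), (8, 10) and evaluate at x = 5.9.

Lagrange interpolation formula:
P(x) = Σ yᵢ × Lᵢ(x)
where Lᵢ(x) = Π_{j≠i} (x - xⱼ)/(xᵢ - xⱼ)

L_0(5.9) = (5.9 - 8)/(5 - 8) = 0.700000
L_1(5.9) = (5.9 - 5)/(8 - 5) = 0.300000

P(5.9) = 6×L_0(5.9) + 10×L_1(5.9)
P(5.9) = 7.200000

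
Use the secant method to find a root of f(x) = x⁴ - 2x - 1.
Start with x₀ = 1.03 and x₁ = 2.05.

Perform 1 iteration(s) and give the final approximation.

f(x) = x⁴ - 2x - 1
x₀ = 1.03, x₁ = 2.05

Secant formula: x_{n+1} = x_n - f(x_n)(x_n - x_{n-1})/(f(x_n) - f(x_{n-1}))

Iteration 1:
  f(1.030000) = -1.934491
  f(2.050000) = 12.561006
  x_2 = 2.050000 - 12.561006×(2.050000 - 1.030000)/(12.561006 - (-1.934491))
       = 1.166124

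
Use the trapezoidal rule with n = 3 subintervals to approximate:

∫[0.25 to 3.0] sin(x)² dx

f(x) = sin(x)²
a = 0.25, b = 3.0, n = 3
h = (b - a)/n = 0.916667

Trapezoidal rule: (h/2)[f(x₀) + 2f(x₁) + 2f(x₂) + ... + f(xₙ)]

x_0 = 0.2500, f(x_0) = 0.061209, coefficient = 1
x_1 = 1.1667, f(x_1) = 0.845379, coefficient = 2
x_2 = 2.0833, f(x_2) = 0.759518, coefficient = 2
x_3 = 3.0000, f(x_3) = 0.019915, coefficient = 1

I ≈ (0.916667/2) × 3.290917 = 1.508337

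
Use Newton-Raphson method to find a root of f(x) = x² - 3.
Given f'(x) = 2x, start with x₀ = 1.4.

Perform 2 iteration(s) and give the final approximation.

f(x) = x² - 3
f'(x) = 2x
x₀ = 1.4

Newton-Raphson formula: x_{n+1} = x_n - f(x_n)/f'(x_n)

Iteration 1:
  f(1.400000) = -1.040000
  f'(1.400000) = 2.800000
  x_1 = 1.400000 - (-1.040000)/2.800000 = 1.771429
Iteration 2:
  f(1.771429) = 0.137959
  f'(1.771429) = 3.542857
  x_2 = 1.771429 - 0.137959/3.542857 = 1.732488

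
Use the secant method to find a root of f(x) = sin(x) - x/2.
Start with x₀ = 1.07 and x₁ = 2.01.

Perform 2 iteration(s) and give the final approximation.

f(x) = sin(x) - x/2
x₀ = 1.07, x₁ = 2.01

Secant formula: x_{n+1} = x_n - f(x_n)(x_n - x_{n-1})/(f(x_n) - f(x_{n-1}))

Iteration 1:
  f(1.070000) = 0.342201
  f(2.010000) = -0.099909
  x_2 = 2.010000 - (-0.099909)×(2.010000 - 1.070000)/(-0.099909 - 0.342201)
       = 1.797576
Iteration 2:
  f(2.010000) = -0.099909
  f(1.797576) = 0.075608
  x_3 = 1.797576 - 0.075608×(1.797576 - 2.010000)/(0.075608 - (-0.099909))
       = 1.889082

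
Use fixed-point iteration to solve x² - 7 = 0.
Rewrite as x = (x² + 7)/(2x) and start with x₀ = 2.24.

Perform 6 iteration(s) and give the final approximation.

Equation: x² - 7 = 0
Fixed-point form: x = (x² + 7)/(2x)
x₀ = 2.24

x_1 = g(2.240000) = 2.682500
x_2 = g(2.682500) = 2.646003
x_3 = g(2.646003) = 2.645751
x_4 = g(2.645751) = 2.645751
x_5 = g(2.645751) = 2.645751
x_6 = g(2.645751) = 2.645751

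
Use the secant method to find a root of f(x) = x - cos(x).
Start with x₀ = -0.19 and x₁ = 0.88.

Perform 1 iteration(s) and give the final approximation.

f(x) = x - cos(x)
x₀ = -0.19, x₁ = 0.88

Secant formula: x_{n+1} = x_n - f(x_n)(x_n - x_{n-1})/(f(x_n) - f(x_{n-1}))

Iteration 1:
  f(-0.190000) = -1.172004
  f(0.880000) = 0.242849
  x_2 = 0.880000 - 0.242849×(0.880000 - (-0.190000))/(0.242849 - (-1.172004))
       = 0.696343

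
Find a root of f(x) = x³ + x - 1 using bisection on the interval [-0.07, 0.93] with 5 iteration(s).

f(x) = x³ + x - 1
Initial interval: [-0.07, 0.93]

Iteration 1:
  c_1 = (-0.070000 + 0.930000)/2 = 0.430000
  f(c_1) = f(0.430000) = -0.490493
  f(a) × f(c) ≥ 0, new interval: [0.430000, 0.930000]
Iteration 2:
  c_2 = (0.430000 + 0.930000)/2 = 0.680000
  f(c_2) = f(0.680000) = -0.005568
  f(a) × f(c) ≥ 0, new interval: [0.680000, 0.930000]
Iteration 3:
  c_3 = (0.680000 + 0.930000)/2 = 0.805000
  f(c_3) = f(0.805000) = 0.326660
  f(a) × f(c) < 0, new interval: [0.680000, 0.805000]
Iteration 4:
  c_4 = (0.680000 + 0.805000)/2 = 0.742500
  f(c_4) = f(0.742500) = 0.151845
  f(a) × f(c) < 0, new interval: [0.680000, 0.742500]
Iteration 5:
  c_5 = (0.680000 + 0.742500)/2 = 0.711250
  f(c_5) = f(0.711250) = 0.071055
  f(a) × f(c) < 0, new interval: [0.680000, 0.711250]

After 5 iteration(s), the approximation is c_5 = 0.711250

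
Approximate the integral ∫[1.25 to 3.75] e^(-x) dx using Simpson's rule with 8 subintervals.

f(x) = e^(-x)
a = 1.25, b = 3.75, n = 8
h = (b - a)/n = 0.312500

Simpson's rule: (h/3)[f(x₀) + 4f(x₁) + 2f(x₂) + ... + f(xₙ)]

x_0 = 1.2500, f(x_0) = 0.286505, coefficient = 1
x_1 = 1.5625, f(x_1) = 0.209611, coefficient = 4
x_2 = 1.8750, f(x_2) = 0.153355, coefficient = 2
x_3 = 2.1875, f(x_3) = 0.112197, coefficient = 4
x_4 = 2.5000, f(x_4) = 0.082085, coefficient = 2
x_5 = 2.8125, f(x_5) = 0.060055, coefficient = 4
x_6 = 3.1250, f(x_6) = 0.043937, coefficient = 2
x_7 = 3.4375, f(x_7) = 0.032145, coefficient = 4
x_8 = 3.7500, f(x_8) = 0.023518, coefficient = 1

I ≈ (0.312500/3) × 2.524808 = 0.263001
Exact value: 0.262987
Error: 0.000014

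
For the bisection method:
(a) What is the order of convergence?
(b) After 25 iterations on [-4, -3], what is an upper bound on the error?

(a) Bisection has linear (order 1) convergence; the error is halved each step.

(b) Error bound = (b-a)/2^n = (-3 - (-4))/2^{25}
    = 1/2^{25}

(a) 1 (linear); (b) error ≤ 2.98e-08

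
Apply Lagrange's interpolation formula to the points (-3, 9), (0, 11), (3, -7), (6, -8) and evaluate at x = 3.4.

Lagrange interpolation formula:
P(x) = Σ yᵢ × Lᵢ(x)
where Lᵢ(x) = Π_{j≠i} (x - xⱼ)/(xᵢ - xⱼ)

L_0(3.4) = (3.4 - 0)/(-3 - 0) × (3.4 - 3)/(-3 - 3) × (3.4 - 6)/(-3 - 6) = 0.021827
L_1(3.4) = (3.4 - (-3))/(0 - (-3)) × (3.4 - 3)/(0 - 3) × (3.4 - 6)/(0 - 6) = -0.123259
L_2(3.4) = (3.4 - (-3))/(3 - (-3)) × (3.4 - 0)/(3 - 0) × (3.4 - 6)/(3 - 6) = 1.047704
L_3(3.4) = (3.4 - (-3))/(6 - (-3)) × (3.4 - 0)/(6 - 0) × (3.4 - 3)/(6 - 3) = 0.053728

P(3.4) = 9×L_0(3.4) + 11×L_1(3.4) + (-7)×L_2(3.4) + (-8)×L_3(3.4)
P(3.4) = -8.923160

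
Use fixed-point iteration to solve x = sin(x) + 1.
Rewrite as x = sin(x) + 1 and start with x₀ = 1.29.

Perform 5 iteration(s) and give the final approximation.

Equation: x = sin(x) + 1
Fixed-point form: x = sin(x) + 1
x₀ = 1.29

x_1 = g(1.290000) = 1.960835
x_2 = g(1.960835) = 1.924894
x_3 = g(1.924894) = 1.937960
x_4 = g(1.937960) = 1.933349
x_5 = g(1.933349) = 1.934994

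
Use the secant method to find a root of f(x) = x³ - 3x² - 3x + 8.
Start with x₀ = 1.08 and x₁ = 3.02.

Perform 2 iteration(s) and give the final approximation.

f(x) = x³ - 3x² - 3x + 8
x₀ = 1.08, x₁ = 3.02

Secant formula: x_{n+1} = x_n - f(x_n)(x_n - x_{n-1})/(f(x_n) - f(x_{n-1}))

Iteration 1:
  f(1.080000) = 2.520512
  f(3.020000) = -0.877592
  x_2 = 3.020000 - (-0.877592)×(3.020000 - 1.080000)/(-0.877592 - 2.520512)
       = 2.518977
Iteration 2:
  f(3.020000) = -0.877592
  f(2.518977) = -2.609140
  x_3 = 2.518977 - (-2.609140)×(2.518977 - 3.020000)/(-2.609140 - (-0.877592))
       = 3.273931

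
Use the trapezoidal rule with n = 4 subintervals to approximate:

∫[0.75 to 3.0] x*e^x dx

f(x) = x*e^x
a = 0.75, b = 3.0, n = 4
h = (b - a)/n = 0.562500

Trapezoidal rule: (h/2)[f(x₀) + 2f(x₁) + 2f(x₂) + ... + f(xₙ)]

x_0 = 0.7500, f(x_0) = 1.587750, coefficient = 1
x_1 = 1.3125, f(x_1) = 4.876529, coefficient = 2
x_2 = 1.8750, f(x_2) = 12.226536, coefficient = 2
x_3 = 2.4375, f(x_3) = 27.895710, coefficient = 2
x_4 = 3.0000, f(x_4) = 60.256611, coefficient = 1

I ≈ (0.562500/2) × 151.841911 = 42.705538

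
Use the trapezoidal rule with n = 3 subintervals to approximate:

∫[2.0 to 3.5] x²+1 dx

f(x) = x²+1
a = 2.0, b = 3.5, n = 3
h = (b - a)/n = 0.500000

Trapezoidal rule: (h/2)[f(x₀) + 2f(x₁) + 2f(x₂) + ... + f(xₙ)]

x_0 = 2.0000, f(x_0) = 5.000000, coefficient = 1
x_1 = 2.5000, f(x_1) = 7.250000, coefficient = 2
x_2 = 3.0000, f(x_2) = 10.000000, coefficient = 2
x_3 = 3.5000, f(x_3) = 13.250000, coefficient = 1

I ≈ (0.500000/2) × 52.750000 = 13.187500
Exact value: 13.125000
Error: 0.062500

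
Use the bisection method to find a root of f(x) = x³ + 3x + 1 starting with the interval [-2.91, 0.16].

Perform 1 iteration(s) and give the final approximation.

f(x) = x³ + 3x + 1
Initial interval: [-2.91, 0.16]

Iteration 1:
  c_1 = (-2.910000 + 0.160000)/2 = -1.375000
  f(c_1) = f(-1.375000) = -5.724609
  f(a) × f(c) ≥ 0, new interval: [-1.375000, 0.160000]

After 1 iteration(s), the approximation is c_1 = -1.375000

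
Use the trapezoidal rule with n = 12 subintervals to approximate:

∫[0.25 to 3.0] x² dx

f(x) = x²
a = 0.25, b = 3.0, n = 12
h = (b - a)/n = 0.229167

Trapezoidal rule: (h/2)[f(x₀) + 2f(x₁) + 2f(x₂) + ... + f(xₙ)]

x_0 = 0.2500, f(x_0) = 0.062500, coefficient = 1
x_1 = 0.4792, f(x_1) = 0.229601, coefficient = 2
x_2 = 0.7083, f(x_2) = 0.501736, coefficient = 2
x_3 = 0.9375, f(x_3) = 0.878906, coefficient = 2
x_4 = 1.1667, f(x_4) = 1.361111, coefficient = 2
x_5 = 1.3958, f(x_5) = 1.948351, coefficient = 2
x_6 = 1.6250, f(x_6) = 2.640625, coefficient = 2
x_7 = 1.8542, f(x_7) = 3.437934, coefficient = 2
x_8 = 2.0833, f(x_8) = 4.340278, coefficient = 2
x_9 = 2.3125, f(x_9) = 5.347656, coefficient = 2
x_10 = 2.5417, f(x_10) = 6.460069, coefficient = 2
x_11 = 2.7708, f(x_11) = 7.677517, coefficient = 2
x_12 = 3.0000, f(x_12) = 9.000000, coefficient = 1

I ≈ (0.229167/2) × 78.710069 = 9.018862
Exact value: 8.994792
Error: 0.024070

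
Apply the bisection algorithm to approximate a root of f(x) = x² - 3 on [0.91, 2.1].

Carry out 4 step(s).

f(x) = x² - 3
Initial interval: [0.91, 2.1]

Iteration 1:
  c_1 = (0.910000 + 2.100000)/2 = 1.505000
  f(c_1) = f(1.505000) = -0.734975
  f(a) × f(c) ≥ 0, new interval: [1.505000, 2.100000]
Iteration 2:
  c_2 = (1.505000 + 2.100000)/2 = 1.802500
  f(c_2) = f(1.802500) = 0.249006
  f(a) × f(c) < 0, new interval: [1.505000, 1.802500]
Iteration 3:
  c_3 = (1.505000 + 1.802500)/2 = 1.653750
  f(c_3) = f(1.653750) = -0.265111
  f(a) × f(c) ≥ 0, new interval: [1.653750, 1.802500]
Iteration 4:
  c_4 = (1.653750 + 1.802500)/2 = 1.728125
  f(c_4) = f(1.728125) = -0.013584
  f(a) × f(c) ≥ 0, new interval: [1.728125, 1.802500]

After 4 iteration(s), the approximation is c_4 = 1.728125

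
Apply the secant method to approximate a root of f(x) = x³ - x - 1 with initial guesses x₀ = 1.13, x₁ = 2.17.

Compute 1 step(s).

f(x) = x³ - x - 1
x₀ = 1.13, x₁ = 2.17

Secant formula: x_{n+1} = x_n - f(x_n)(x_n - x_{n-1})/(f(x_n) - f(x_{n-1}))

Iteration 1:
  f(1.130000) = -0.687103
  f(2.170000) = 7.048313
  x_2 = 2.170000 - 7.048313×(2.170000 - 1.130000)/(7.048313 - (-0.687103))
       = 1.222379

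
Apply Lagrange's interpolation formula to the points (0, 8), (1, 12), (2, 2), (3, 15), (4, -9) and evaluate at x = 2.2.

Lagrange interpolation formula:
P(x) = Σ yᵢ × Lᵢ(x)
where Lᵢ(x) = Π_{j≠i} (x - xⱼ)/(xᵢ - xⱼ)

L_0(2.2) = (2.2 - 1)/(0 - 1) × (2.2 - 2)/(0 - 2) × (2.2 - 3)/(0 - 3) × (2.2 - 4)/(0 - 4) = 0.014400
L_1(2.2) = (2.2 - 0)/(1 - 0) × (2.2 - 2)/(1 - 2) × (2.2 - 3)/(1 - 3) × (2.2 - 4)/(1 - 4) = -0.105600
L_2(2.2) = (2.2 - 0)/(2 - 0) × (2.2 - 1)/(2 - 1) × (2.2 - 3)/(2 - 3) × (2.2 - 4)/(2 - 4) = 0.950400
L_3(2.2) = (2.2 - 0)/(3 - 0) × (2.2 - 1)/(3 - 1) × (2.2 - 2)/(3 - 2) × (2.2 - 4)/(3 - 4) = 0.158400
L_4(2.2) = (2.2 - 0)/(4 - 0) × (2.2 - 1)/(4 - 1) × (2.2 - 2)/(4 - 2) × (2.2 - 3)/(4 - 3) = -0.017600

P(2.2) = 8×L_0(2.2) + 12×L_1(2.2) + 2×L_2(2.2) + 15×L_3(2.2) + (-9)×L_4(2.2)
P(2.2) = 3.283200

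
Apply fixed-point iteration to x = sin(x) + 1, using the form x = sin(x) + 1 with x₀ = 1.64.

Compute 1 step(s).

Equation: x = sin(x) + 1
Fixed-point form: x = sin(x) + 1
x₀ = 1.64

x_1 = g(1.640000) = 1.997606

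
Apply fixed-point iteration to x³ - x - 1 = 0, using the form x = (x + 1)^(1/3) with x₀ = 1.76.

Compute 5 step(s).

Equation: x³ - x - 1 = 0
Fixed-point form: x = (x + 1)^(1/3)
x₀ = 1.76

x_1 = g(1.760000) = 1.402716
x_2 = g(1.402716) = 1.339371
x_3 = g(1.339371) = 1.327495
x_4 = g(1.327495) = 1.325245
x_5 = g(1.325245) = 1.324818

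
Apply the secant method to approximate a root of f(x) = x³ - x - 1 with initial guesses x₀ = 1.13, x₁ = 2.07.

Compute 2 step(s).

f(x) = x³ - x - 1
x₀ = 1.13, x₁ = 2.07

Secant formula: x_{n+1} = x_n - f(x_n)(x_n - x_{n-1})/(f(x_n) - f(x_{n-1}))

Iteration 1:
  f(1.130000) = -0.687103
  f(2.070000) = 5.799743
  x_2 = 2.070000 - 5.799743×(2.070000 - 1.130000)/(5.799743 - (-0.687103))
       = 1.229567
Iteration 2:
  f(2.070000) = 5.799743
  f(1.229567) = -0.370664
  x_3 = 1.229567 - (-0.370664)×(1.229567 - 2.070000)/(-0.370664 - 5.799743)
       = 1.280053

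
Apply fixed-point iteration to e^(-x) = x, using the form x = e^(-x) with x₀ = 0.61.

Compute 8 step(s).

Equation: e^(-x) = x
Fixed-point form: x = e^(-x)
x₀ = 0.61

x_1 = g(0.610000) = 0.543351
x_2 = g(0.543351) = 0.580799
x_3 = g(0.580799) = 0.559451
x_4 = g(0.559451) = 0.571523
x_5 = g(0.571523) = 0.564665
x_6 = g(0.564665) = 0.568551
x_7 = g(0.568551) = 0.566346
x_8 = g(0.566346) = 0.567596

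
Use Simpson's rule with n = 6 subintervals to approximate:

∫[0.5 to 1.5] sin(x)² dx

f(x) = sin(x)²
a = 0.5, b = 1.5, n = 6
h = (b - a)/n = 0.166667

Simpson's rule: (h/3)[f(x₀) + 4f(x₁) + 2f(x₂) + ... + f(xₙ)]

x_0 = 0.5000, f(x_0) = 0.229849, coefficient = 1
x_1 = 0.6667, f(x_1) = 0.382381, coefficient = 4
x_2 = 0.8333, f(x_2) = 0.547862, coefficient = 2
x_3 = 1.0000, f(x_3) = 0.708073, coefficient = 4
x_4 = 1.1667, f(x_4) = 0.845379, coefficient = 2
x_5 = 1.3333, f(x_5) = 0.944663, coefficient = 4
x_6 = 1.5000, f(x_6) = 0.994996, coefficient = 1

I ≈ (0.166667/3) × 12.151798 = 0.675100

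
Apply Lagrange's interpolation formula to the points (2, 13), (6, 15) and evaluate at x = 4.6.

Lagrange interpolation formula:
P(x) = Σ yᵢ × Lᵢ(x)
where Lᵢ(x) = Π_{j≠i} (x - xⱼ)/(xᵢ - xⱼ)

L_0(4.6) = (4.6 - 6)/(2 - 6) = 0.350000
L_1(4.6) = (4.6 - 2)/(6 - 2) = 0.650000

P(4.6) = 13×L_0(4.6) + 15×L_1(4.6)
P(4.6) = 14.300000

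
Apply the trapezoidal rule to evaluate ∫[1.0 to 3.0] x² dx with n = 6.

f(x) = x²
a = 1.0, b = 3.0, n = 6
h = (b - a)/n = 0.333333

Trapezoidal rule: (h/2)[f(x₀) + 2f(x₁) + 2f(x₂) + ... + f(xₙ)]

x_0 = 1.0000, f(x_0) = 1.000000, coefficient = 1
x_1 = 1.3333, f(x_1) = 1.777778, coefficient = 2
x_2 = 1.6667, f(x_2) = 2.777778, coefficient = 2
x_3 = 2.0000, f(x_3) = 4.000000, coefficient = 2
x_4 = 2.3333, f(x_4) = 5.444444, coefficient = 2
x_5 = 2.6667, f(x_5) = 7.111111, coefficient = 2
x_6 = 3.0000, f(x_6) = 9.000000, coefficient = 1

I ≈ (0.333333/2) × 52.222222 = 8.703704
Exact value: 8.666667
Error: 0.037037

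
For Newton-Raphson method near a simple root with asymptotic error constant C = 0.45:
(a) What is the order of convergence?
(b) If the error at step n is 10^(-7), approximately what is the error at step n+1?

(a) Newton-Raphson has quadratic (order 2) convergence near simple roots.
    This means |e_{n+1}| ≈ C|e_n|².

(b) With |e_n| = 10^(-7) and C = 0.45:
    |e_{n+1}| ≈ 0.45 × (10^(-7))² = 0.45 × 10^(-14)

(a) 2 (quadratic); (b) |e_{n+1}| ≈ 4.500e-15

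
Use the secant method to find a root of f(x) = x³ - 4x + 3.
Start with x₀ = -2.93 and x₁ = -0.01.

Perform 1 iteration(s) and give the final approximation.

f(x) = x³ - 4x + 3
x₀ = -2.93, x₁ = -0.01

Secant formula: x_{n+1} = x_n - f(x_n)(x_n - x_{n-1})/(f(x_n) - f(x_{n-1}))

Iteration 1:
  f(-2.930000) = -10.433757
  f(-0.010000) = 3.039999
  x_2 = -0.010000 - 3.039999×(-0.010000 - (-2.930000))/(3.039999 - (-10.433757))
       = -0.668821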